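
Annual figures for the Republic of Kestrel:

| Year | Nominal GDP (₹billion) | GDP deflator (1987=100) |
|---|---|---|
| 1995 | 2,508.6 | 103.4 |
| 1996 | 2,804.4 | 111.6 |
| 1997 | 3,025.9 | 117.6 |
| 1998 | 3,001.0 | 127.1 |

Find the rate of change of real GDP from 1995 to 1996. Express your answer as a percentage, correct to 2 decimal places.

3.58%

Real GDP 1995 = 2508.6/1.034 = 2426.11.
Real GDP 1996 = 2804.4/1.116 = 2512.90.
Change = 2512.90/2426.11 − 1 = 0.0358.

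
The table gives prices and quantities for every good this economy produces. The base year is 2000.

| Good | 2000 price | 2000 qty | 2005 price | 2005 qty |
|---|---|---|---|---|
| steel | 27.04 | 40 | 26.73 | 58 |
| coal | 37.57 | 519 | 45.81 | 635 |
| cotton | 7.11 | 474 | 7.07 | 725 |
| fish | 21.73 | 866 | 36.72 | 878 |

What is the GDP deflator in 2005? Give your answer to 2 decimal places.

Nominal GDP 2005 = 26.73·58 + 45.81·635 + 7.07·725 + 36.72·878 = 68005.60.
Real GDP 2005 (at 2000 prices) = 27.04·58 + 37.57·635 + 7.11·725 + 21.73·878 = 49658.96.
Deflator = Nominal/Real × 100 = 68005.60/49658.96 × 100 = 136.945.

136.95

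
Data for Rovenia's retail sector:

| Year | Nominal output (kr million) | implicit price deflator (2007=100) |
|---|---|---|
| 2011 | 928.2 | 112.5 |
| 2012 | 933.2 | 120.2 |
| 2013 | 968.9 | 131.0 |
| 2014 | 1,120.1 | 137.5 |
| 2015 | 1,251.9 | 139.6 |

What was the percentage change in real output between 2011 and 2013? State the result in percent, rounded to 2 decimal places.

Real output 2011 = 928.2/1.125 = 825.07.
Real output 2013 = 968.9/1.310 = 739.62.
Change = 739.62/825.07 − 1 = -0.1036.

-10.36%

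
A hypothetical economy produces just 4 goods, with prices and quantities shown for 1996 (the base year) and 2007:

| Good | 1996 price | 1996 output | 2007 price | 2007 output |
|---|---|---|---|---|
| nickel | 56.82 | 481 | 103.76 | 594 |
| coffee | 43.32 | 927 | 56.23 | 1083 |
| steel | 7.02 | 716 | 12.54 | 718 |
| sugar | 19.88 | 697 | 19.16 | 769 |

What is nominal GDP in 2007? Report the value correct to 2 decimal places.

146268.29

Nominal GDP 2007 = Σ (p_2007 × q_2007) = 103.76·594 + 56.23·1083 + 12.54·718 + 19.16·769 = 146268.29.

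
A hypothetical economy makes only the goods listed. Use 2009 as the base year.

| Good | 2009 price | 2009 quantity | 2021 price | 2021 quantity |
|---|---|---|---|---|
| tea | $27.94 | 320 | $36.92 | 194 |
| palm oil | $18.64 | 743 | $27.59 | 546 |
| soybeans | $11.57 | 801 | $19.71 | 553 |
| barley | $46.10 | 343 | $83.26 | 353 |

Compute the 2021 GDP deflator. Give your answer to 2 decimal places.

Nominal GDP 2021 = 36.92·194 + 27.59·546 + 19.71·553 + 83.26·353 = 62517.03.
Real GDP 2021 (at 2009 prices) = 27.94·194 + 18.64·546 + 11.57·553 + 46.10·353 = 38269.31.
Deflator = Nominal/Real × 100 = 62517.03/38269.31 × 100 = 163.361.

163.36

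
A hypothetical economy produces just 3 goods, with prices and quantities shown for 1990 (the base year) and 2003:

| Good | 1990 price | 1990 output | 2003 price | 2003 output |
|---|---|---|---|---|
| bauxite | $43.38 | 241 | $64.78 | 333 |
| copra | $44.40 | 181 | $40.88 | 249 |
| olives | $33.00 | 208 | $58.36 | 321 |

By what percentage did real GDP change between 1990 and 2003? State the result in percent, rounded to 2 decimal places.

Real GDP 1990 = Nominal GDP 1990 = 43.38·241 + 44.40·181 + 33.00·208 = 25354.98.
Real GDP 2003 (at 1990 prices) = 43.38·333 + 44.40·249 + 33.00·321 = 36094.14.
Real growth = 36094.14/25354.98 − 1 = 0.4236.

42.36%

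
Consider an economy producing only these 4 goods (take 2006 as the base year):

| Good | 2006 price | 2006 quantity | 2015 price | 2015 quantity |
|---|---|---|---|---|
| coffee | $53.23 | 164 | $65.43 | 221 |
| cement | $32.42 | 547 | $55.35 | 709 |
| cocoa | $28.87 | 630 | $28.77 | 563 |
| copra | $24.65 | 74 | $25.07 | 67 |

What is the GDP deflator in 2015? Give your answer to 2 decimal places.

Nominal GDP 2015 = 65.43·221 + 55.35·709 + 28.77·563 + 25.07·67 = 71580.38.
Real GDP 2015 (at 2006 prices) = 53.23·221 + 32.42·709 + 28.87·563 + 24.65·67 = 52654.97.
Deflator = Nominal/Real × 100 = 71580.38/52654.97 × 100 = 135.942.

135.94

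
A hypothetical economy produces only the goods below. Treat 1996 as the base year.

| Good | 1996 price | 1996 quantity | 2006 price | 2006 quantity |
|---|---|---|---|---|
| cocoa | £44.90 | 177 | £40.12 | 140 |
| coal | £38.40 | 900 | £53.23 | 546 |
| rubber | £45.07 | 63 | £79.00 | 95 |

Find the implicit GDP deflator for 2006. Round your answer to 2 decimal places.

Nominal GDP 2006 = 40.12·140 + 53.23·546 + 79.00·95 = 42185.38.
Real GDP 2006 (at 1996 prices) = 44.90·140 + 38.40·546 + 45.07·95 = 31534.05.
Deflator = Nominal/Real × 100 = 42185.38/31534.05 × 100 = 133.777.

133.78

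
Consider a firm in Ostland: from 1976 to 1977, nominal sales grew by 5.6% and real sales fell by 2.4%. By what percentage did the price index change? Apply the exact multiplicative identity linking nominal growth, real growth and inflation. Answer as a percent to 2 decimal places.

(1 + g_nom) = (1 + g_real)(1 + π), so π = 1.0560 / 0.9760 − 1 = 0.08197.

8.20%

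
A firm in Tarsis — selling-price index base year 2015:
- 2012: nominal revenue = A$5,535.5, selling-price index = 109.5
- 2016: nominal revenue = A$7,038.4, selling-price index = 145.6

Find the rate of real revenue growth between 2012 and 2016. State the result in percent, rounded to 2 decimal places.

-4.38%

Real revenue 2012 = 5535.5 / 1.095 = 5055.25.
Real revenue 2016 = 7038.4 / 1.456 = 4834.07.
Real growth = 4834.07 / 5055.25 − 1 = -0.0438.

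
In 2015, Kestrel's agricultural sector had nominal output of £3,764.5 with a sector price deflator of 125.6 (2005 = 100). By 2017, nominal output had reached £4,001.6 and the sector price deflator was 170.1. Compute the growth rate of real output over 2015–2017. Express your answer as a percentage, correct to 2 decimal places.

-21.51%

Real output 2015 = 3764.5 / 1.256 = 2997.21.
Real output 2017 = 4001.6 / 1.701 = 2352.50.
Real growth = 2352.50 / 2997.21 − 1 = -0.2151.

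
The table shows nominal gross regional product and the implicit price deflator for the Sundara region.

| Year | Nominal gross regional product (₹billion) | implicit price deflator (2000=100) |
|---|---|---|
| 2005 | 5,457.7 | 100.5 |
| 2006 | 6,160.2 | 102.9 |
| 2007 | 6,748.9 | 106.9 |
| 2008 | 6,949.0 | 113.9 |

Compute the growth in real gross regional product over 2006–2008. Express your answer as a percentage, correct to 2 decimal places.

1.91%

Real gross regional product 2006 = 6160.2/1.029 = 5986.59.
Real gross regional product 2008 = 6949.0/1.139 = 6100.97.
Change = 6100.97/5986.59 − 1 = 0.0191.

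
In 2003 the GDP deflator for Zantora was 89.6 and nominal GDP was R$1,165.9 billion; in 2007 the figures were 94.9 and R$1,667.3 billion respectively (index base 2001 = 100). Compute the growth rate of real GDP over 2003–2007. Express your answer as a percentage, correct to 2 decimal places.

Real GDP 2003 = 1165.9 / 0.896 = 1301.23.
Real GDP 2007 = 1667.3 / 0.949 = 1756.90.
Real growth = 1756.90 / 1301.23 − 1 = 0.3502.

35.02%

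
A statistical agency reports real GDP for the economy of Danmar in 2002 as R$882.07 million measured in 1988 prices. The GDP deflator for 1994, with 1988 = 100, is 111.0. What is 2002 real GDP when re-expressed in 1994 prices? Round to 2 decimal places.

R$979.10 million

Real GDP in 1994 prices = Real GDP in 1988 prices × (P_1994/P_1988) = 882.07 × 1.110 = 979.10.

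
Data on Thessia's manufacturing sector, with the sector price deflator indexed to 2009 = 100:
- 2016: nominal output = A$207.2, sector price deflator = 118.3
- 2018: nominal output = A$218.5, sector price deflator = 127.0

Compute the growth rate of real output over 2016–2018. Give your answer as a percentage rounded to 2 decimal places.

Real output 2016 = 207.2 / 1.183 = 175.15.
Real output 2018 = 218.5 / 1.270 = 172.05.
Real growth = 172.05 / 175.15 − 1 = -0.0177.

-1.77%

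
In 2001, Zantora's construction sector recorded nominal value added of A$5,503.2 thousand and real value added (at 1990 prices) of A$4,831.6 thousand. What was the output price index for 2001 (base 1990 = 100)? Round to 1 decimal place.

113.9

output price index = (Nominal / Real) × 100 = 5503.2 / 4831.6 × 100 = 113.90.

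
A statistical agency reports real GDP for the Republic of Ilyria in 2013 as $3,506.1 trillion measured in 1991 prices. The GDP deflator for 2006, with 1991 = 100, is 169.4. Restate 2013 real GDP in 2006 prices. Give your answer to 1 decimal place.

Real GDP in 2006 prices = Real GDP in 1991 prices × (P_2006/P_1991) = 3506.1 × 1.694 = 5939.33.

$5,939.3 trillion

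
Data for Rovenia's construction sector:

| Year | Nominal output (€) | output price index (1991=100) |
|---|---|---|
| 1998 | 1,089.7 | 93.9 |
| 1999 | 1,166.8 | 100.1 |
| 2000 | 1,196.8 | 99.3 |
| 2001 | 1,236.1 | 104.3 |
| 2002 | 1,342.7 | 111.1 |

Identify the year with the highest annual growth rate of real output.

2000

1999: real = 1166.8/1.001 = 1165.63; growth vs 1998 (1160.49) = 0.44%.
2000: real = 1196.8/0.993 = 1205.24; growth vs 1999 (1165.63) = 3.40%.
2001: real = 1236.1/1.043 = 1185.14; growth vs 2000 (1205.24) = -1.67%.
2002: real = 1342.7/1.111 = 1208.55; growth vs 2001 (1185.14) = 1.98%.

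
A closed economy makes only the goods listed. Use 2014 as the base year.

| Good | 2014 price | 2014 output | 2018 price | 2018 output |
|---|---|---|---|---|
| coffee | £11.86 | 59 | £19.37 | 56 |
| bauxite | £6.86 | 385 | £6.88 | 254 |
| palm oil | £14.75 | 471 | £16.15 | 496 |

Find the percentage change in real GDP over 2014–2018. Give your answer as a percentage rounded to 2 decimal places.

Real GDP 2014 = Nominal GDP 2014 = 11.86·59 + 6.86·385 + 14.75·471 = 10288.09.
Real GDP 2018 (at 2014 prices) = 11.86·56 + 6.86·254 + 14.75·496 = 9722.60.
Real growth = 9722.60/10288.09 − 1 = -0.0550.

-5.50%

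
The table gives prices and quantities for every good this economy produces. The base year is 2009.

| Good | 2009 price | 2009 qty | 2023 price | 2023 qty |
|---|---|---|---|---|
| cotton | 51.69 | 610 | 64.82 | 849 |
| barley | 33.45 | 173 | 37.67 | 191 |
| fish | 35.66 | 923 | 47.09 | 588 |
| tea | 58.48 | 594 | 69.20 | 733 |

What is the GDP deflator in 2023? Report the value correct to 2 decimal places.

123.25

Nominal GDP 2023 = 64.82·849 + 37.67·191 + 47.09·588 + 69.20·733 = 140639.67.
Real GDP 2023 (at 2009 prices) = 51.69·849 + 33.45·191 + 35.66·588 + 58.48·733 = 114107.68.
Deflator = Nominal/Real × 100 = 140639.67/114107.68 × 100 = 123.252.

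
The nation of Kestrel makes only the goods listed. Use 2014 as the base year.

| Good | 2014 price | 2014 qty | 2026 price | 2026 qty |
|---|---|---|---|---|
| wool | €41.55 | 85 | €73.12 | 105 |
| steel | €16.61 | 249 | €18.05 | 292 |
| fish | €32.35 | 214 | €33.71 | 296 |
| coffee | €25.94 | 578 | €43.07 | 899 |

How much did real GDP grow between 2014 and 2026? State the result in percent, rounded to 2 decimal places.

Real GDP 2014 = Nominal GDP 2014 = 41.55·85 + 16.61·249 + 32.35·214 + 25.94·578 = 29583.86.
Real GDP 2026 (at 2014 prices) = 41.55·105 + 16.61·292 + 32.35·296 + 25.94·899 = 42108.53.
Real growth = 42108.53/29583.86 − 1 = 0.4234.

42.34%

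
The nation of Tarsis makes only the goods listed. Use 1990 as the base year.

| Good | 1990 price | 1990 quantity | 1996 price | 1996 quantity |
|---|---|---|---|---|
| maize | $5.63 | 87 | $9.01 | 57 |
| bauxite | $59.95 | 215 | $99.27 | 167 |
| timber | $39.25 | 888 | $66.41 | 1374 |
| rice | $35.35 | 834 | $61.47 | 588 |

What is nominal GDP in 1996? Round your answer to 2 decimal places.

$144483.36

Nominal GDP 1996 = Σ (p_1996 × q_1996) = 9.01·57 + 99.27·167 + 66.41·1374 + 61.47·588 = 144483.36.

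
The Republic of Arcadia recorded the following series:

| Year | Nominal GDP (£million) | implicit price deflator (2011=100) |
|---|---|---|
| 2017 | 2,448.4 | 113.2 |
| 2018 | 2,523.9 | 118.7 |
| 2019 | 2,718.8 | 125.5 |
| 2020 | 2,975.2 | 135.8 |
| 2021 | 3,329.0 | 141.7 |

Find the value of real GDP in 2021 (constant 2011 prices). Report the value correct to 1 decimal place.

£2,349.3 million

Real GDP 2021 = 3329.0 / 1.417 = 2349.33.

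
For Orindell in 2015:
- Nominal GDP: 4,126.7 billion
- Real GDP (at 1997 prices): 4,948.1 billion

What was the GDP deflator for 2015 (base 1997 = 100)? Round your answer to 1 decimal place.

83.4

GDP deflator = (Nominal / Real) × 100 = 4126.7 / 4948.1 × 100 = 83.40.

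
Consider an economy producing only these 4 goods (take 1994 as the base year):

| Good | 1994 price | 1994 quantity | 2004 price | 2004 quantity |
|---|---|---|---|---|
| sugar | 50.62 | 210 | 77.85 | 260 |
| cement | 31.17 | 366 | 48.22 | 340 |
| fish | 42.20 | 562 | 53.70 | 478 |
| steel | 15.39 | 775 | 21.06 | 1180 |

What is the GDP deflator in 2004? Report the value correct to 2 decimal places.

140.37

Nominal GDP 2004 = 77.85·260 + 48.22·340 + 53.70·478 + 21.06·1180 = 87155.20.
Real GDP 2004 (at 1994 prices) = 50.62·260 + 31.17·340 + 42.20·478 + 15.39·1180 = 62090.80.
Deflator = Nominal/Real × 100 = 87155.20/62090.80 × 100 = 140.367.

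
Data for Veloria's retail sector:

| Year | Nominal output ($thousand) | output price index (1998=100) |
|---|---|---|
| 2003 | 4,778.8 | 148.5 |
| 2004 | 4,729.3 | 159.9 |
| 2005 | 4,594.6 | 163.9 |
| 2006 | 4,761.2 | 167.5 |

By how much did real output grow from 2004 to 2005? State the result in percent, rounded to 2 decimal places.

Real output 2004 = 4729.3/1.599 = 2957.66.
Real output 2005 = 4594.6/1.639 = 2803.29.
Change = 2803.29/2957.66 − 1 = -0.0522.

-5.22%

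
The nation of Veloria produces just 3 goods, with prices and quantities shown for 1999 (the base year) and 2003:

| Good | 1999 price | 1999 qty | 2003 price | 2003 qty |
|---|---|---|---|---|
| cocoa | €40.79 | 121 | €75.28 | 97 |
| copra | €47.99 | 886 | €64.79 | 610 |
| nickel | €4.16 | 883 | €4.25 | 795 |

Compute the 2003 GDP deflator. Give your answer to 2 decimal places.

137.40

Nominal GDP 2003 = 75.28·97 + 64.79·610 + 4.25·795 = 50202.81.
Real GDP 2003 (at 1999 prices) = 40.79·97 + 47.99·610 + 4.16·795 = 36537.73.
Deflator = Nominal/Real × 100 = 50202.81/36537.73 × 100 = 137.400.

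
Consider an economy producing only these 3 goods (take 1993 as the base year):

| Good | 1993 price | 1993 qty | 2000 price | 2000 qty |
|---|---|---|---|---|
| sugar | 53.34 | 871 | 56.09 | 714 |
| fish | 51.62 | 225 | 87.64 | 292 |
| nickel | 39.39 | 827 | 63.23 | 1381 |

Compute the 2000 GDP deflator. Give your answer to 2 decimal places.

Nominal GDP 2000 = 56.09·714 + 87.64·292 + 63.23·1381 = 152959.77.
Real GDP 2000 (at 1993 prices) = 53.34·714 + 51.62·292 + 39.39·1381 = 107555.39.
Deflator = Nominal/Real × 100 = 152959.77/107555.39 × 100 = 142.215.

142.21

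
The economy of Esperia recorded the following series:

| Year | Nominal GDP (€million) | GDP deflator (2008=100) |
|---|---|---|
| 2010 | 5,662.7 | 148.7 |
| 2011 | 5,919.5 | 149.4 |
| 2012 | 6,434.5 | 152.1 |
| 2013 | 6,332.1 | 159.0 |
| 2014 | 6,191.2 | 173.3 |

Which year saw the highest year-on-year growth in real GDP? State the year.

2012

2011: real = 5919.5/1.494 = 3962.18; growth vs 2010 (3808.14) = 4.05%.
2012: real = 6434.5/1.521 = 4230.44; growth vs 2011 (3962.18) = 6.77%.
2013: real = 6332.1/1.590 = 3982.45; growth vs 2012 (4230.44) = -5.86%.
2014: real = 6191.2/1.733 = 3572.53; growth vs 2013 (3982.45) = -10.29%.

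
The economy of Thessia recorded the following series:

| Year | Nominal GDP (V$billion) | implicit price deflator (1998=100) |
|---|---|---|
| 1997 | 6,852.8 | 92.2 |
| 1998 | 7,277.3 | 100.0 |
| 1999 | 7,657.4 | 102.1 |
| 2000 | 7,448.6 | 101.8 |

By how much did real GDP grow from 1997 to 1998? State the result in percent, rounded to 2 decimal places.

Real GDP 1997 = 6852.8/0.922 = 7432.54.
Real GDP 1998 = 7277.3/1.000 = 7277.30.
Change = 7277.30/7432.54 − 1 = -0.0209.

-2.09%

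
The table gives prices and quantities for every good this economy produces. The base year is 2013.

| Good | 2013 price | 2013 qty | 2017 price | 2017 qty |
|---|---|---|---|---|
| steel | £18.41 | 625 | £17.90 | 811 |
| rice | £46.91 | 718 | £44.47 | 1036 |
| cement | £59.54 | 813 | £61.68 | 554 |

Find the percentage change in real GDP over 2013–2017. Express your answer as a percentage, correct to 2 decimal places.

Real GDP 2013 = Nominal GDP 2013 = 18.41·625 + 46.91·718 + 59.54·813 = 93593.65.
Real GDP 2017 (at 2013 prices) = 18.41·811 + 46.91·1036 + 59.54·554 = 96514.43.
Real growth = 96514.43/93593.65 − 1 = 0.0312.

3.12%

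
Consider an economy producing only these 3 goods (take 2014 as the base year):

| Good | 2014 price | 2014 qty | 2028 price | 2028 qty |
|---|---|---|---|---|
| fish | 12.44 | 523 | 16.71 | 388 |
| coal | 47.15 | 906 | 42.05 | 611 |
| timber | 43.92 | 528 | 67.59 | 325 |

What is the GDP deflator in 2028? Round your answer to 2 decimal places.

Nominal GDP 2028 = 16.71·388 + 42.05·611 + 67.59·325 = 54142.78.
Real GDP 2028 (at 2014 prices) = 12.44·388 + 47.15·611 + 43.92·325 = 47909.37.
Deflator = Nominal/Real × 100 = 54142.78/47909.37 × 100 = 113.011.

113.01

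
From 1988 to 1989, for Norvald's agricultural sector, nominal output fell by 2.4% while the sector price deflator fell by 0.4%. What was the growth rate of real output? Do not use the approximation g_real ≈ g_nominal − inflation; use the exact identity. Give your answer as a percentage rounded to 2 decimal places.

(1 + g_nom) = (1 + g_real)(1 + π), so g_real = 0.9760 / 0.9960 − 1 = -0.02008.

-2.01%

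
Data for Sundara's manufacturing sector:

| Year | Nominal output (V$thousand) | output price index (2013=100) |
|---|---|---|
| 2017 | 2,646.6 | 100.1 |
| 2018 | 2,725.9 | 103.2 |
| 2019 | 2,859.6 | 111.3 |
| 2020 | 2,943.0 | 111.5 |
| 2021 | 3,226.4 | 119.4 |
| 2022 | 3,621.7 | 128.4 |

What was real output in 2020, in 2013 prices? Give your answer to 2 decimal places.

V$2,639.46 thousand

Real output 2020 = 2943.0 / 1.115 = 2639.46.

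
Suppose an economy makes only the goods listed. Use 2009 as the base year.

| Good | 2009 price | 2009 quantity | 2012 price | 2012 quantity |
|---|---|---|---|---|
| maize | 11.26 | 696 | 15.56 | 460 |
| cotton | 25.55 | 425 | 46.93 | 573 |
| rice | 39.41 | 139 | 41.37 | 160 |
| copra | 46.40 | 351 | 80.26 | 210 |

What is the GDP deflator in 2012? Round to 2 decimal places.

160.37

Nominal GDP 2012 = 15.56·460 + 46.93·573 + 41.37·160 + 80.26·210 = 57522.29.
Real GDP 2012 (at 2009 prices) = 11.26·460 + 25.55·573 + 39.41·160 + 46.40·210 = 35869.35.
Deflator = Nominal/Real × 100 = 57522.29/35869.35 × 100 = 160.366.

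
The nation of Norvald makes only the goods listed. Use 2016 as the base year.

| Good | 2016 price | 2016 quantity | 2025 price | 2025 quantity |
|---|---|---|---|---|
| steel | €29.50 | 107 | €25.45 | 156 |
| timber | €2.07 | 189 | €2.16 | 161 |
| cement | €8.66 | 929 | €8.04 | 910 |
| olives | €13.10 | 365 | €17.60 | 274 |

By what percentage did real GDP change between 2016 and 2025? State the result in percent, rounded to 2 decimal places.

0.19%

Real GDP 2016 = Nominal GDP 2016 = 29.50·107 + 2.07·189 + 8.66·929 + 13.10·365 = 16374.37.
Real GDP 2025 (at 2016 prices) = 29.50·156 + 2.07·161 + 8.66·910 + 13.10·274 = 16405.27.
Real growth = 16405.27/16374.37 − 1 = 0.0019.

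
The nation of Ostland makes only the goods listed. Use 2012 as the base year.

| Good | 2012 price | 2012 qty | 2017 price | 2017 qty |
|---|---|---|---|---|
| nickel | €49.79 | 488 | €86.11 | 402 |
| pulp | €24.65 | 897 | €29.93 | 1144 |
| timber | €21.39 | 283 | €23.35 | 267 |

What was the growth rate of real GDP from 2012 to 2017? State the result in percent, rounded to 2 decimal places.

2.79%

Real GDP 2012 = Nominal GDP 2012 = 49.79·488 + 24.65·897 + 21.39·283 = 52461.94.
Real GDP 2017 (at 2012 prices) = 49.79·402 + 24.65·1144 + 21.39·267 = 53926.31.
Real growth = 53926.31/52461.94 − 1 = 0.0279.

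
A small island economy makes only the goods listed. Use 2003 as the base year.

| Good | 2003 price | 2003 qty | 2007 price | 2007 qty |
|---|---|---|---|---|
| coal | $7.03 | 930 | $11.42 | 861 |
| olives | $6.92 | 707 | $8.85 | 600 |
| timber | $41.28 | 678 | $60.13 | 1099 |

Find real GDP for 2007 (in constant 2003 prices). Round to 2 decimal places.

Real GDP 2007 = Σ (p_2003 × q_2007) = 7.03·861 + 6.92·600 + 41.28·1099 = 55571.55.

$55571.55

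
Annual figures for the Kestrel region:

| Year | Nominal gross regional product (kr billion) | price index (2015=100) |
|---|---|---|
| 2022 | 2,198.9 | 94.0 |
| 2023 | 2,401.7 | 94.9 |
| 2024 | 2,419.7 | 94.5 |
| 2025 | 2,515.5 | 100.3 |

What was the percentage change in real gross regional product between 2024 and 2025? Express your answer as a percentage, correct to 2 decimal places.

-2.05%

Real gross regional product 2024 = 2419.7/0.945 = 2560.53.
Real gross regional product 2025 = 2515.5/1.003 = 2507.98.
Change = 2507.98/2560.53 − 1 = -0.0205.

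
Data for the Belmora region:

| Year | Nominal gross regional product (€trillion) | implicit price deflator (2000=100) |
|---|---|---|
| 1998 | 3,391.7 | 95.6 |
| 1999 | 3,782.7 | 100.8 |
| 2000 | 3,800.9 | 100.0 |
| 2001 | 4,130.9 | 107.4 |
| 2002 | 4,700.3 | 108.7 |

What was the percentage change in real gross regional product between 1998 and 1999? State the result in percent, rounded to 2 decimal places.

Real gross regional product 1998 = 3391.7/0.956 = 3547.80.
Real gross regional product 1999 = 3782.7/1.008 = 3752.68.
Change = 3752.68/3547.80 − 1 = 0.0577.

5.77%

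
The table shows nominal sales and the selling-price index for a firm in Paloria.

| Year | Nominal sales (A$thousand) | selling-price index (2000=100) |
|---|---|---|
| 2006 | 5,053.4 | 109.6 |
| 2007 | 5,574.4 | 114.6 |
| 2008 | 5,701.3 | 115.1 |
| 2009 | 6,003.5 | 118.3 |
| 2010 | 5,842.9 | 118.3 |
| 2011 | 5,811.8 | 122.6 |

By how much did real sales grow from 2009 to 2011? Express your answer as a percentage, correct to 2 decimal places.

-6.59%

Real sales 2009 = 6003.5/1.183 = 5074.81.
Real sales 2011 = 5811.8/1.226 = 4740.46.
Change = 4740.46/5074.81 − 1 = -0.0659.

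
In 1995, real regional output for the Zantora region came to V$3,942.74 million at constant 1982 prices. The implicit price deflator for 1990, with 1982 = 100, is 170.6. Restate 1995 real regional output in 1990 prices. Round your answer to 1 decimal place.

V$6,726.3 million

Real regional output in 1990 prices = Real regional output in 1982 prices × (P_1990/P_1982) = 3942.74 × 1.706 = 6726.31.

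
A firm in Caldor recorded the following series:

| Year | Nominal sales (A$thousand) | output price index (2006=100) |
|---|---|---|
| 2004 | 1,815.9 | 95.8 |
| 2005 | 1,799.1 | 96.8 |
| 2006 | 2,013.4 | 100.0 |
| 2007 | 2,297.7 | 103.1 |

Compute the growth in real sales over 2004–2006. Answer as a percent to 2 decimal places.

Real sales 2004 = 1815.9/0.958 = 1895.51.
Real sales 2006 = 2013.4/1.000 = 2013.40.
Change = 2013.40/1895.51 − 1 = 0.0622.

6.22%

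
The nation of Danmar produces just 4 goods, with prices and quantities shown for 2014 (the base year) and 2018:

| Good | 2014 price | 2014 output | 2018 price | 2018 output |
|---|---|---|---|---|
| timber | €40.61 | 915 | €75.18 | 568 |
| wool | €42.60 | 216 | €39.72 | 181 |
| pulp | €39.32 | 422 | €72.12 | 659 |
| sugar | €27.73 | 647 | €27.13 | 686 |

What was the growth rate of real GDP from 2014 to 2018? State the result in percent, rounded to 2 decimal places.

-6.41%

Real GDP 2014 = Nominal GDP 2014 = 40.61·915 + 42.60·216 + 39.32·422 + 27.73·647 = 80894.10.
Real GDP 2018 (at 2014 prices) = 40.61·568 + 42.60·181 + 39.32·659 + 27.73·686 = 75711.74.
Real growth = 75711.74/80894.10 − 1 = -0.0641.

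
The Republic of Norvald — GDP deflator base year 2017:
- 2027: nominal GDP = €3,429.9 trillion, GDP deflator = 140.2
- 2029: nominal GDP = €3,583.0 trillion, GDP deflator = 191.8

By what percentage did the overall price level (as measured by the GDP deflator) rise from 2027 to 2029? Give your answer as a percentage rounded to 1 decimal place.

36.8%

Price-level change = 191.8 / 140.2 − 1 = 0.3680.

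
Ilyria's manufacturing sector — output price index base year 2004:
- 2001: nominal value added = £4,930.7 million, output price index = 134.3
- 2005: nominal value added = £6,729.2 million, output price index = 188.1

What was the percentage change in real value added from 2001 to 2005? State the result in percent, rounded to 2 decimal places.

-2.56%

Deflate each year: 2001 → 4930.7/1.343 = 3671.41; 2005 → 6729.2/1.881 = 3577.46.
So real value added changed by 3577.46/3671.41 − 1 = -0.0256, i.e. -2.56%.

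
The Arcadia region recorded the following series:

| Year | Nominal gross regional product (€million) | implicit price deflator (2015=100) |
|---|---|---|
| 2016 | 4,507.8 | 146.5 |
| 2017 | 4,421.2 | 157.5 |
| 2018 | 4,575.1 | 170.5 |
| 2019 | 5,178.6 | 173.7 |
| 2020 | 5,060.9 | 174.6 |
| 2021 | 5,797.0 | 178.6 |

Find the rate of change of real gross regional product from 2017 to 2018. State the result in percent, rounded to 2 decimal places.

Real gross regional product 2017 = 4421.2/1.575 = 2807.11.
Real gross regional product 2018 = 4575.1/1.705 = 2683.34.
Change = 2683.34/2807.11 − 1 = -0.0441.

-4.41%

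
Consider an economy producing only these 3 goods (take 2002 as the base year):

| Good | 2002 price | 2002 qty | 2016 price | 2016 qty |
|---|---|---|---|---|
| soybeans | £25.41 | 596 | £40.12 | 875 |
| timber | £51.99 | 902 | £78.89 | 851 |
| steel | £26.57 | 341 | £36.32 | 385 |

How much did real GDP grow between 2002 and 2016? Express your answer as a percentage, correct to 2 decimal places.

7.89%

Real GDP 2002 = Nominal GDP 2002 = 25.41·596 + 51.99·902 + 26.57·341 = 71099.71.
Real GDP 2016 (at 2002 prices) = 25.41·875 + 51.99·851 + 26.57·385 = 76706.69.
Real growth = 76706.69/71099.71 − 1 = 0.0789.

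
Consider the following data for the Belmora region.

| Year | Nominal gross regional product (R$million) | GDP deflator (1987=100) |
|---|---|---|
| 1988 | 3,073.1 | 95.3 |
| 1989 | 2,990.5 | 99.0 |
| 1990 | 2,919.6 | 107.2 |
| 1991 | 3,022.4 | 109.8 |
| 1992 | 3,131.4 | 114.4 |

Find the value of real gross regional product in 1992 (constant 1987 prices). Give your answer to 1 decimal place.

Real gross regional product 1992 = 3131.4 / 1.144 = 2737.24.

R$2,737.2 million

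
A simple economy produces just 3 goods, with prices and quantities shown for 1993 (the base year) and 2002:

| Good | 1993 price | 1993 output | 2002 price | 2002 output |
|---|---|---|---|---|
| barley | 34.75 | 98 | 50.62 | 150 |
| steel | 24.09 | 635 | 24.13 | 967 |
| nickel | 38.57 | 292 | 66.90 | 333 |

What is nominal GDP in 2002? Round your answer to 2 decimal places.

53204.41

Nominal GDP 2002 = Σ (p_2002 × q_2002) = 50.62·150 + 24.13·967 + 66.90·333 = 53204.41.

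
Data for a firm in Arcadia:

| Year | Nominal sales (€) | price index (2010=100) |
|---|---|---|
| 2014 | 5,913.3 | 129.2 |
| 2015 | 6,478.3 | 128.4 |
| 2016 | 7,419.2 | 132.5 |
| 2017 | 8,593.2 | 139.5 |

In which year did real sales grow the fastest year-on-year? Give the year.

2016

2015: real = 6478.3/1.284 = 5045.40; growth vs 2014 (4576.86) = 10.24%.
2016: real = 7419.2/1.325 = 5599.40; growth vs 2015 (5045.40) = 10.98%.
2017: real = 8593.2/1.395 = 6160.00; growth vs 2016 (5599.40) = 10.01%.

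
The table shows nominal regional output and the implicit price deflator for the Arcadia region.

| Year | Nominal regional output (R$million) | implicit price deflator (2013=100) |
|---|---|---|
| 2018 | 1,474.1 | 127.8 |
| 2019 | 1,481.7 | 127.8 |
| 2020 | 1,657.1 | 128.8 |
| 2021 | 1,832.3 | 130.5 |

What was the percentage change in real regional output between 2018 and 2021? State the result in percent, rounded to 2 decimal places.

Real regional output 2018 = 1474.1/1.278 = 1153.44.
Real regional output 2021 = 1832.3/1.305 = 1404.06.
Change = 1404.06/1153.44 − 1 = 0.2173.

21.73%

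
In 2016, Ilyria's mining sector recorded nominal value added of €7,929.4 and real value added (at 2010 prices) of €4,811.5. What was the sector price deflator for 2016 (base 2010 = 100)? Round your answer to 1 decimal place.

164.8

sector price deflator = (Nominal / Real) × 100 = 7929.4 / 4811.5 × 100 = 164.80.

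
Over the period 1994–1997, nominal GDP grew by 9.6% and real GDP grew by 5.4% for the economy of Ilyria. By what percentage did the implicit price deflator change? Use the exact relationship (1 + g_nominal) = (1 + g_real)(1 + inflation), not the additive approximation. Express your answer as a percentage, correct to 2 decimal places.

3.98%

(1 + g_nom) = (1 + g_real)(1 + π), so π = 1.0960 / 1.0540 − 1 = 0.03985.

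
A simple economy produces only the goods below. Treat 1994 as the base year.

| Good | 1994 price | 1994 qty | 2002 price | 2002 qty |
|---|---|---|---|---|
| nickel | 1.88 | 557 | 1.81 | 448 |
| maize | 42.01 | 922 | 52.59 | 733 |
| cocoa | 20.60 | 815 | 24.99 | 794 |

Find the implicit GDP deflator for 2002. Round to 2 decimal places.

123.36

Nominal GDP 2002 = 1.81·448 + 52.59·733 + 24.99·794 = 59201.41.
Real GDP 2002 (at 1994 prices) = 1.88·448 + 42.01·733 + 20.60·794 = 47991.97.
Deflator = Nominal/Real × 100 = 59201.41/47991.97 × 100 = 123.357.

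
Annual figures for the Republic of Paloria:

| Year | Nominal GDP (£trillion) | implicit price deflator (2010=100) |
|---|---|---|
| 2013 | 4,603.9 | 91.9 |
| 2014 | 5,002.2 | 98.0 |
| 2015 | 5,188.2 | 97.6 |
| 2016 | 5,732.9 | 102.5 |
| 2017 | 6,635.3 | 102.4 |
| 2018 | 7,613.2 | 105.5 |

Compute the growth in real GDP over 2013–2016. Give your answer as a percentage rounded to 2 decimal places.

Real GDP 2013 = 4603.9/0.919 = 5009.68.
Real GDP 2016 = 5732.9/1.025 = 5593.07.
Change = 5593.07/5009.68 − 1 = 0.1165.

11.65%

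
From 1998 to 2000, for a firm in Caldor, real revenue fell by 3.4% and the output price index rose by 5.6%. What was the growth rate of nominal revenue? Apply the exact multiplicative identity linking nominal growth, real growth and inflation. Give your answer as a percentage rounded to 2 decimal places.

2.01%

(1 + g_nom) = (1 + g_real)(1 + π) = 0.9660 × 1.0560 = 1.02010.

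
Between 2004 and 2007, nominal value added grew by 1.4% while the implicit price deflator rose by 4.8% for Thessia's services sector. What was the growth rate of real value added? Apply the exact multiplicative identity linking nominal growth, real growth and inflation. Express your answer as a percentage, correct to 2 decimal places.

(1 + g_nom) = (1 + g_real)(1 + π), so g_real = 1.0140 / 1.0480 − 1 = -0.03244.

-3.24%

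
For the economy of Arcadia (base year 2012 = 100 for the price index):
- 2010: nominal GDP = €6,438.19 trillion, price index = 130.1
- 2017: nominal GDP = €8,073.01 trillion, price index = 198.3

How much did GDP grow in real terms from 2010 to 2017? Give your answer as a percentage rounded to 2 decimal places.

Deflate each year: 2010 → 6438.19/1.301 = 4948.65; 2017 → 8073.01/1.983 = 4071.11.
So real GDP changed by 4071.11/4948.65 − 1 = -0.1773, i.e. -17.73%.

-17.73%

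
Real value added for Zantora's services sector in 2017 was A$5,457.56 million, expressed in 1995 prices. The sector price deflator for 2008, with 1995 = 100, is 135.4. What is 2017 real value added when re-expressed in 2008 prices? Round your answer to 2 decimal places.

Real value added in 2008 prices = Real value added in 1995 prices × (P_2008/P_1995) = 5457.56 × 1.354 = 7389.54.

A$7,389.54 million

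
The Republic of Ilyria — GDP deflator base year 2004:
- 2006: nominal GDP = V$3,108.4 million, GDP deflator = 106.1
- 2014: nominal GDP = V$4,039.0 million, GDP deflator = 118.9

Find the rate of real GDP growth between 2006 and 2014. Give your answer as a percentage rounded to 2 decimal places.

15.95%

Deflate each year: 2006 → 3108.4/1.061 = 2929.69; 2014 → 4039.0/1.189 = 3396.97.
So real GDP changed by 3396.97/2929.69 − 1 = 0.1595, i.e. 15.95%.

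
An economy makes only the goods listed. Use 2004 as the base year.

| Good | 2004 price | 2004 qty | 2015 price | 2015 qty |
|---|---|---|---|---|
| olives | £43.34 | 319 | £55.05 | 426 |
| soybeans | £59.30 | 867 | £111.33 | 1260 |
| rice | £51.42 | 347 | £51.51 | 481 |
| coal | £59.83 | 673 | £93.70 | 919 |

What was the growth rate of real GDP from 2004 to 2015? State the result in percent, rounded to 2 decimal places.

Real GDP 2004 = Nominal GDP 2004 = 43.34·319 + 59.30·867 + 51.42·347 + 59.83·673 = 123346.89.
Real GDP 2015 (at 2004 prices) = 43.34·426 + 59.30·1260 + 51.42·481 + 59.83·919 = 172897.63.
Real growth = 172897.63/123346.89 − 1 = 0.4017.

40.17%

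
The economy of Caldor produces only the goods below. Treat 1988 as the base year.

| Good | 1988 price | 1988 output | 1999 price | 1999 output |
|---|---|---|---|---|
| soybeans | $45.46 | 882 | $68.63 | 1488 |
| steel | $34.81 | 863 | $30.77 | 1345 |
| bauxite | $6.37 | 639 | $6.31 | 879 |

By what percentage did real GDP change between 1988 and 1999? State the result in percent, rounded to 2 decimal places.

61.79%

Real GDP 1988 = Nominal GDP 1988 = 45.46·882 + 34.81·863 + 6.37·639 = 74207.18.
Real GDP 1999 (at 1988 prices) = 45.46·1488 + 34.81·1345 + 6.37·879 = 120063.16.
Real growth = 120063.16/74207.18 − 1 = 0.6179.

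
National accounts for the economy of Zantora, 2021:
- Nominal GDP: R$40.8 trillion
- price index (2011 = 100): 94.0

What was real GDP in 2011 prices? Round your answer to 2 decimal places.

Real GDP = Nominal / (price index/100) = 40.8 / 0.940 = 43.40.

R$43.40 trillion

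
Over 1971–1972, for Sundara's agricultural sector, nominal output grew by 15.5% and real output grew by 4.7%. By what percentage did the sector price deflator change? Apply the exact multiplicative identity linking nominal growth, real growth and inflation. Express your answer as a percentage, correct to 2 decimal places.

10.32%

(1 + g_nom) = (1 + g_real)(1 + π), so π = 1.1550 / 1.0470 − 1 = 0.10315.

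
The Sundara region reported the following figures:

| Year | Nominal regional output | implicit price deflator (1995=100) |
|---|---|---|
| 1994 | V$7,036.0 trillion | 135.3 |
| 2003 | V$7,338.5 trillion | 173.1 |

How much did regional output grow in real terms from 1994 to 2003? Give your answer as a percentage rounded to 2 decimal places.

Deflate each year: 1994 → 7036.0/1.353 = 5200.30; 2003 → 7338.5/1.731 = 4239.46.
So real regional output changed by 4239.46/5200.30 − 1 = -0.1848, i.e. -18.48%.

-18.48%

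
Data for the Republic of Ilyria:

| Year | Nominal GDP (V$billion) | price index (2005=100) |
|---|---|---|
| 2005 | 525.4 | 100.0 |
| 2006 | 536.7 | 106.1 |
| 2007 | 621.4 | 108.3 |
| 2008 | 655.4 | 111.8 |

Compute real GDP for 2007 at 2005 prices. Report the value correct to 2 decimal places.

Real GDP 2007 = 621.4 / 1.083 = 573.78.

V$573.78 billion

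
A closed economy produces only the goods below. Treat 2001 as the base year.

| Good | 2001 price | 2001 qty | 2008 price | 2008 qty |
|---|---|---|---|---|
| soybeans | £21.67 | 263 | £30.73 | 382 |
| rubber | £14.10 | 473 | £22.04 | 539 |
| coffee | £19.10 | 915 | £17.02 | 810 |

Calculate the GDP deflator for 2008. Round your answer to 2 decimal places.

119.32

Nominal GDP 2008 = 30.73·382 + 22.04·539 + 17.02·810 = 37404.62.
Real GDP 2008 (at 2001 prices) = 21.67·382 + 14.10·539 + 19.10·810 = 31348.84.
Deflator = Nominal/Real × 100 = 37404.62/31348.84 × 100 = 119.317.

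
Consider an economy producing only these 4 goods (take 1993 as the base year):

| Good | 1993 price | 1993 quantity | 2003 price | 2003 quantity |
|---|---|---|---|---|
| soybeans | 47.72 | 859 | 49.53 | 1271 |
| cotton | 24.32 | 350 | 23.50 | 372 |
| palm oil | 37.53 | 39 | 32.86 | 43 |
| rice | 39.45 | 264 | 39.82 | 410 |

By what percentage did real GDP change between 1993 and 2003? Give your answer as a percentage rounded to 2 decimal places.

42.53%

Real GDP 1993 = Nominal GDP 1993 = 47.72·859 + 24.32·350 + 37.53·39 + 39.45·264 = 61381.95.
Real GDP 2003 (at 1993 prices) = 47.72·1271 + 24.32·372 + 37.53·43 + 39.45·410 = 87487.45.
Real growth = 87487.45/61381.95 − 1 = 0.4253.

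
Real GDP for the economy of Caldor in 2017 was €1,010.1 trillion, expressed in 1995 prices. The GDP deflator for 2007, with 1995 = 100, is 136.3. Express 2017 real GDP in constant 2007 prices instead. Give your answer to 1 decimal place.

Real GDP in 2007 prices = Real GDP in 1995 prices × (P_2007/P_1995) = 1010.1 × 1.363 = 1376.77.

€1,376.8 trillion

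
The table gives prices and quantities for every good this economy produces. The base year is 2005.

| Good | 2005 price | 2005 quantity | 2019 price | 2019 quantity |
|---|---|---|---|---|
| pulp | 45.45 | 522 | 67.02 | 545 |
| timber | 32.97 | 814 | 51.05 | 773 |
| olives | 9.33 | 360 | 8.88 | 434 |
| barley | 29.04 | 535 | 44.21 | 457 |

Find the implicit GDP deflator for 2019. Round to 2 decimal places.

Nominal GDP 2019 = 67.02·545 + 51.05·773 + 8.88·434 + 44.21·457 = 100045.44.
Real GDP 2019 (at 2005 prices) = 45.45·545 + 32.97·773 + 9.33·434 + 29.04·457 = 67576.56.
Deflator = Nominal/Real × 100 = 100045.44/67576.56 × 100 = 148.048.

148.05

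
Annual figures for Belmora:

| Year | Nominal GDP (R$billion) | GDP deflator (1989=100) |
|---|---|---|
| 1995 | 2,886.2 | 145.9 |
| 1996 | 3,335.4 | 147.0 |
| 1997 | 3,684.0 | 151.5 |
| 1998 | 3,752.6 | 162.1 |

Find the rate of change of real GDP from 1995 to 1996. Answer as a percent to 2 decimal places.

Real GDP 1995 = 2886.2/1.459 = 1978.20.
Real GDP 1996 = 3335.4/1.470 = 2268.98.
Change = 2268.98/1978.20 − 1 = 0.1470.

14.70%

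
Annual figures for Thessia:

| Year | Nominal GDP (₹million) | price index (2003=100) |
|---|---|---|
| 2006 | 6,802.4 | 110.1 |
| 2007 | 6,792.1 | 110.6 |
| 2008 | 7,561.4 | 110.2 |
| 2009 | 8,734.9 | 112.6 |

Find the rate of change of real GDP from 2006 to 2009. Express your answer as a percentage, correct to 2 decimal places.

25.56%

Real GDP 2006 = 6802.4/1.101 = 6178.38.
Real GDP 2009 = 8734.9/1.126 = 7757.46.
Change = 7757.46/6178.38 − 1 = 0.2556.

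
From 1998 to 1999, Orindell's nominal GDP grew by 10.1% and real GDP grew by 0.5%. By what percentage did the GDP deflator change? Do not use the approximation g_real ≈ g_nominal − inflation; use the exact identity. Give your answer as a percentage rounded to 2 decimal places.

9.55%

(1 + g_nom) = (1 + g_real)(1 + π), so π = 1.1010 / 1.0050 − 1 = 0.09552.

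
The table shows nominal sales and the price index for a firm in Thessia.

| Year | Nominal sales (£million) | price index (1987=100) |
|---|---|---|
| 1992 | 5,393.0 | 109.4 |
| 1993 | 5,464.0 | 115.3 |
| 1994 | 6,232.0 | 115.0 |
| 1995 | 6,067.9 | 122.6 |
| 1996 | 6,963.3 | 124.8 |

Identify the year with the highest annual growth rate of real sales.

1993: real = 5464.0/1.153 = 4738.94; growth vs 1992 (4929.62) = -3.87%.
1994: real = 6232.0/1.150 = 5419.13; growth vs 1993 (4738.94) = 14.35%.
1995: real = 6067.9/1.226 = 4949.35; growth vs 1994 (5419.13) = -8.67%.
1996: real = 6963.3/1.248 = 5579.57; growth vs 1995 (4949.35) = 12.73%.

1994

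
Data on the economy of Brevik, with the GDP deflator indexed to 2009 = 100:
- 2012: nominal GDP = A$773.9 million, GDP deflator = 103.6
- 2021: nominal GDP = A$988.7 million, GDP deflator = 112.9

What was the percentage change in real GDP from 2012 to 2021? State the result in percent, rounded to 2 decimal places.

17.23%

Real GDP 2012 = 773.9 / 1.036 = 747.01.
Real GDP 2021 = 988.7 / 1.129 = 875.73.
Real growth = 875.73 / 747.01 − 1 = 0.1723.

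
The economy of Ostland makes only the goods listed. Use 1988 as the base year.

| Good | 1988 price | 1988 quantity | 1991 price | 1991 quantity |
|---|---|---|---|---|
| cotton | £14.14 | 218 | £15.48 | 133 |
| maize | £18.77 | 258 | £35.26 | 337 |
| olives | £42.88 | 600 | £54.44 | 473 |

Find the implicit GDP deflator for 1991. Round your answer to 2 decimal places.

139.33

Nominal GDP 1991 = 15.48·133 + 35.26·337 + 54.44·473 = 39691.58.
Real GDP 1991 (at 1988 prices) = 14.14·133 + 18.77·337 + 42.88·473 = 28488.35.
Deflator = Nominal/Real × 100 = 39691.58/28488.35 × 100 = 139.326.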